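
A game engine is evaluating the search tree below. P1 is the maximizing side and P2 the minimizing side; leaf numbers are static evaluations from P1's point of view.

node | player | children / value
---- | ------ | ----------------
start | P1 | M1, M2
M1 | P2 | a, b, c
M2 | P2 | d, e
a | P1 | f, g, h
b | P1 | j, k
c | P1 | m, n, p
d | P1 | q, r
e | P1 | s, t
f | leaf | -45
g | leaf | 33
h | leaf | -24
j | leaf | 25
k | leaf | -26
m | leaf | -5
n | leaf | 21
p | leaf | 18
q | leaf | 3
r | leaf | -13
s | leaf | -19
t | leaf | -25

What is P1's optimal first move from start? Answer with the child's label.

a (P1): max(-45, 33, -24) = 33
b (P1): max(25, -26) = 25
c (P1): max(-5, 21, 18) = 21
M1 (P2): min(33, 25, 21) = 21
d (P1): max(3, -13) = 3
e (P1): max(-19, -25) = -19
M2 (P2): min(3, -19) = -19
start (P1): max(21, -19) = 21
P1 at start wants the highest of {M1=21, M2=-19}, so chooses M1.

M1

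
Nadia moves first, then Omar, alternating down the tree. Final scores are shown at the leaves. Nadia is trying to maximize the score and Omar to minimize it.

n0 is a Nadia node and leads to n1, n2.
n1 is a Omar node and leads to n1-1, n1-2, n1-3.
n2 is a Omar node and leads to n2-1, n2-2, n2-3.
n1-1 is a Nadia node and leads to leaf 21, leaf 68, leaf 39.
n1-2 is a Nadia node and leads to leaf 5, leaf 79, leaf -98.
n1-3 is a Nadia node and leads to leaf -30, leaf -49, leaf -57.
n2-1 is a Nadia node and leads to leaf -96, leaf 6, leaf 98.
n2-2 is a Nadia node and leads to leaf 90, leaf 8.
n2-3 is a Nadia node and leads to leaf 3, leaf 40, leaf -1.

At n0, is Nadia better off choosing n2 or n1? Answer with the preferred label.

n2

n2-1 (Nadia): max(-96, 6, 98) = 98
n2-2 (Nadia): max(90, 8) = 90
n2-3 (Nadia): max(3, 40, -1) = 40
n2 (Omar): min(98, 90, 40) = 40
n1-1 (Nadia): max(21, 68, 39) = 68
n1-2 (Nadia): max(5, 79, -98) = 79
n1-3 (Nadia): max(-30, -49, -57) = -30
n1 (Omar): min(68, 79, -30) = -30
Nadia prefers the higher value; n2=40, n1=-30. n2 is better since 40 > -30.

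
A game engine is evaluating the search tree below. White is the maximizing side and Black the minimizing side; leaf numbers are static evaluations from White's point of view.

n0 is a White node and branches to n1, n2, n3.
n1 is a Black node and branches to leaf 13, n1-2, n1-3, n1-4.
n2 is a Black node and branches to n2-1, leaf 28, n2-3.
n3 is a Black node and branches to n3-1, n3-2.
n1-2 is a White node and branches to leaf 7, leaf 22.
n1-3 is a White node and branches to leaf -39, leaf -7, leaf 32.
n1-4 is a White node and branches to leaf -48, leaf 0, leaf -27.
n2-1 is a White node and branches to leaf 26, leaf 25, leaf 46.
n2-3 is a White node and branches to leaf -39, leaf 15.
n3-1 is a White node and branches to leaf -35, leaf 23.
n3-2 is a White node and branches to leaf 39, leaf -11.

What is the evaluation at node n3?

n3-1 (White): max(-35, 23) = 23
n3-2 (White): max(39, -11) = 39
n3 (Black): min(23, 39) = 23

23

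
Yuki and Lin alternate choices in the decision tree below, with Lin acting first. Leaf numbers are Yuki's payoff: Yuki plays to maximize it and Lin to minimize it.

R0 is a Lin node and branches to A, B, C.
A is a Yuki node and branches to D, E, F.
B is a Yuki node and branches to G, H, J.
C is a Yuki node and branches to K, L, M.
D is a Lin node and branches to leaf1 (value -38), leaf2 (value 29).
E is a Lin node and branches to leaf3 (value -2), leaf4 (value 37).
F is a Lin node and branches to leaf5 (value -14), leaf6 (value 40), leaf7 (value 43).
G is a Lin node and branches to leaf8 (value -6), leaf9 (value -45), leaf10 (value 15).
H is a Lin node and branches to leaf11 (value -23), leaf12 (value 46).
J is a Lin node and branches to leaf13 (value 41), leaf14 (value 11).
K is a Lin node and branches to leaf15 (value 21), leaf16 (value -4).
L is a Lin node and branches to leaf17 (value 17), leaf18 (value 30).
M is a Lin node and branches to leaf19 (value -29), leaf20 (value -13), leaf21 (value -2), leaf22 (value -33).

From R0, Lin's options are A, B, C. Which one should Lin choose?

A

D (Lin): min(-38, 29) = -38
E (Lin): min(-2, 37) = -2
F (Lin): min(-14, 40, 43) = -14
A (Yuki): max(-38, -2, -14) = -2
G (Lin): min(-6, -45, 15) = -45
H (Lin): min(-23, 46) = -23
J (Lin): min(41, 11) = 11
B (Yuki): max(-45, -23, 11) = 11
K (Lin): min(21, -4) = -4
L (Lin): min(17, 30) = 17
M (Lin): min(-29, -13, -2, -33) = -33
C (Yuki): max(-4, 17, -33) = 17
R0 (Lin): min(-2, 11, 17) = -2
Lin at R0 wants the lowest of {A=-2, B=11, C=17}, so chooses A.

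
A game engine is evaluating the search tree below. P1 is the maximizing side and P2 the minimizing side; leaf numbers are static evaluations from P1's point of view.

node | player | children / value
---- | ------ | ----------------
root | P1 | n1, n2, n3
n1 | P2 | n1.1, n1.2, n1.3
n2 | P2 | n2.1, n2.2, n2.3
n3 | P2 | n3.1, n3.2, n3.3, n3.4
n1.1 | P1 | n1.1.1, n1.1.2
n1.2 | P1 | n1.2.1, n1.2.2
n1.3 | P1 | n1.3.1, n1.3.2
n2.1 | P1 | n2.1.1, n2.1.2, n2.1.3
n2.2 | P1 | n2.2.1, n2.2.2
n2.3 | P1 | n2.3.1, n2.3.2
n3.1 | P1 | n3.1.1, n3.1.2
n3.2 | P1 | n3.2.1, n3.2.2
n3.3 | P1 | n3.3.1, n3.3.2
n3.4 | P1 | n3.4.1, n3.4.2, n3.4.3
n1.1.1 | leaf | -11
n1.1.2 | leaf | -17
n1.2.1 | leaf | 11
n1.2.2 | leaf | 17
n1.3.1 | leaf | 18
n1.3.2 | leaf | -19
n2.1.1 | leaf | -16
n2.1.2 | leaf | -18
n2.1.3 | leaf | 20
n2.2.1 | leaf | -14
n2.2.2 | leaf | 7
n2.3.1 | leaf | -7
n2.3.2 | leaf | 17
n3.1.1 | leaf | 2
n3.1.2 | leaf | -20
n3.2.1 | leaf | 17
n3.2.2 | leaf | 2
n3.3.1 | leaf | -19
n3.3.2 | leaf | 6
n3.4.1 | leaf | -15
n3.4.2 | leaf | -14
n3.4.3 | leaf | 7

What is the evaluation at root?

7

n1.1 (P1): max(-11, -17) = -11
n1.2 (P1): max(11, 17) = 17
n1.3 (P1): max(18, -19) = 18
n1 (P2): min(-11, 17, 18) = -11
n2.1 (P1): max(-16, -18, 20) = 20
n2.2 (P1): max(-14, 7) = 7
n2.3 (P1): max(-7, 17) = 17
n2 (P2): min(20, 7, 17) = 7
n3.1 (P1): max(2, -20) = 2
n3.2 (P1): max(17, 2) = 17
n3.3 (P1): max(-19, 6) = 6
n3.4 (P1): max(-15, -14, 7) = 7
n3 (P2): min(2, 17, 6, 7) = 2
root (P1): max(-11, 7, 2) = 7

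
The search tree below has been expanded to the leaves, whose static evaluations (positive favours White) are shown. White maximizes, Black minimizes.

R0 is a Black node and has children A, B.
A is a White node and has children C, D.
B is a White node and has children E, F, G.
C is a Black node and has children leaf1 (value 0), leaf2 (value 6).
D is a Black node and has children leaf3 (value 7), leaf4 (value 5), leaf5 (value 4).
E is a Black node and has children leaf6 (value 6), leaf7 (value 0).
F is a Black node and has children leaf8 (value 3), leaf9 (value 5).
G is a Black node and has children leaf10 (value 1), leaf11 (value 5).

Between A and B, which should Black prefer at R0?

B

C (Black): min(0, 6) = 0
D (Black): min(7, 5, 4) = 4
A (White): max(0, 4) = 4
E (Black): min(6, 0) = 0
F (Black): min(3, 5) = 3
G (Black): min(1, 5) = 1
B (White): max(0, 3, 1) = 3
Black prefers the lower value; A=4, B=3. B is better since 3 < 4.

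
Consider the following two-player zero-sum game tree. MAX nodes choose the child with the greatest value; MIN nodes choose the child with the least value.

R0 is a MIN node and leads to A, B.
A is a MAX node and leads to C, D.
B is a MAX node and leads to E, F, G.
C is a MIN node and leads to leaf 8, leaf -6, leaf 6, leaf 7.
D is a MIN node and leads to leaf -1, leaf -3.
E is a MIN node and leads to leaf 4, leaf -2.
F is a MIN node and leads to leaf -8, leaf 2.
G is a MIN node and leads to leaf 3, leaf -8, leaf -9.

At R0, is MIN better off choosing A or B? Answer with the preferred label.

C (MIN): min(8, -6, 6, 7) = -6
D (MIN): min(-1, -3) = -3
A (MAX): max(-6, -3) = -3
E (MIN): min(4, -2) = -2
F (MIN): min(-8, 2) = -8
G (MIN): min(3, -8, -9) = -9
B (MAX): max(-2, -8, -9) = -2
MIN prefers the lower value; A=-3, B=-2. A is better since -3 < -2.

A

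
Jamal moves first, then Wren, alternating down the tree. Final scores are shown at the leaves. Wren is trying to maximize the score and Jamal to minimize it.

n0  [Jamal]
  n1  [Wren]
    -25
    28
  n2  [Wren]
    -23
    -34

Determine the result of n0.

-23

n1 (Wren): max(-25, 28) = 28
n2 (Wren): max(-23, -34) = -23
n0 (Jamal): min(28, -23) = -23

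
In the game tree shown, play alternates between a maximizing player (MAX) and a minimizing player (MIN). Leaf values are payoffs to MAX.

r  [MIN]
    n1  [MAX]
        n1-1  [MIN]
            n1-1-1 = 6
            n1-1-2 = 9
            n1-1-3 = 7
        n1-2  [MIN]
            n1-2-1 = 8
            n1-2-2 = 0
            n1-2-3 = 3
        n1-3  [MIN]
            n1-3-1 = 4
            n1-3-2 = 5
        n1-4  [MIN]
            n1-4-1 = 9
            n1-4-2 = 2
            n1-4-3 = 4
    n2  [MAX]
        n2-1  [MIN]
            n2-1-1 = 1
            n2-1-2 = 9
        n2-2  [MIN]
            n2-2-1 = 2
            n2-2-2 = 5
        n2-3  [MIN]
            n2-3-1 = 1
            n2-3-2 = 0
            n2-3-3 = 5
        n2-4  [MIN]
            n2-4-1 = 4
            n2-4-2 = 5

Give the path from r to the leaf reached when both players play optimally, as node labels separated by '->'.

n1-1 (MIN): min(6, 9, 7) = 6
n1-2 (MIN): min(8, 0, 3) = 0
n1-3 (MIN): min(4, 5) = 4
n1-4 (MIN): min(9, 2, 4) = 2
n1 (MAX): max(6, 0, 4, 2) = 6
n2-1 (MIN): min(1, 9) = 1
n2-2 (MIN): min(2, 5) = 2
n2-3 (MIN): min(1, 0, 5) = 0
n2-4 (MIN): min(4, 5) = 4
n2 (MAX): max(1, 2, 0, 4) = 4
r (MIN): min(6, 4) = 4
At r, MIN picks n2 (lowest: 4).
At n2, MAX picks n2-4 (highest: 4).
At n2-4, MIN picks n2-4-1 (lowest: 4).
Terminal value 4.

r -> n2 -> n2-4 -> n2-4-1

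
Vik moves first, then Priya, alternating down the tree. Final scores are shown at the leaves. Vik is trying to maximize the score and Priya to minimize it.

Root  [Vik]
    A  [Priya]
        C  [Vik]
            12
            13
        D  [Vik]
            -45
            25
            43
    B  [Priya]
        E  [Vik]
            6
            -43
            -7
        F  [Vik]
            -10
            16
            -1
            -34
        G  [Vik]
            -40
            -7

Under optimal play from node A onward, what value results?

C (Vik): max(12, 13) = 13
D (Vik): max(-45, 25, 43) = 43
A (Priya): min(13, 43) = 13

13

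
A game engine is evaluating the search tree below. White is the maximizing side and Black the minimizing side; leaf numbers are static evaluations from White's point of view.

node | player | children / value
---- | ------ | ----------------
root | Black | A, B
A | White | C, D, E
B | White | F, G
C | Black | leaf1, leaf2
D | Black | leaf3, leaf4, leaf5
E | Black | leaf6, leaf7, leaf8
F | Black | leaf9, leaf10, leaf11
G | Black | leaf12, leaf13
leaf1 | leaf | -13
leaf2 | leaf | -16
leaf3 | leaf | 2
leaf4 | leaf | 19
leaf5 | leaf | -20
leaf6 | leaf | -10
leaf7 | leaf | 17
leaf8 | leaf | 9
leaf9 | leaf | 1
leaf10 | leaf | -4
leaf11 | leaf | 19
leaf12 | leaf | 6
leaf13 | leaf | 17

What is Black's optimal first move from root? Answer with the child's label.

A

C (Black): min(-13, -16) = -16
D (Black): min(2, 19, -20) = -20
E (Black): min(-10, 17, 9) = -10
A (White): max(-16, -20, -10) = -10
F (Black): min(1, -4, 19) = -4
G (Black): min(6, 17) = 6
B (White): max(-4, 6) = 6
root (Black): min(-10, 6) = -10
Black at root wants the lowest of {A=-10, B=6}, so chooses A.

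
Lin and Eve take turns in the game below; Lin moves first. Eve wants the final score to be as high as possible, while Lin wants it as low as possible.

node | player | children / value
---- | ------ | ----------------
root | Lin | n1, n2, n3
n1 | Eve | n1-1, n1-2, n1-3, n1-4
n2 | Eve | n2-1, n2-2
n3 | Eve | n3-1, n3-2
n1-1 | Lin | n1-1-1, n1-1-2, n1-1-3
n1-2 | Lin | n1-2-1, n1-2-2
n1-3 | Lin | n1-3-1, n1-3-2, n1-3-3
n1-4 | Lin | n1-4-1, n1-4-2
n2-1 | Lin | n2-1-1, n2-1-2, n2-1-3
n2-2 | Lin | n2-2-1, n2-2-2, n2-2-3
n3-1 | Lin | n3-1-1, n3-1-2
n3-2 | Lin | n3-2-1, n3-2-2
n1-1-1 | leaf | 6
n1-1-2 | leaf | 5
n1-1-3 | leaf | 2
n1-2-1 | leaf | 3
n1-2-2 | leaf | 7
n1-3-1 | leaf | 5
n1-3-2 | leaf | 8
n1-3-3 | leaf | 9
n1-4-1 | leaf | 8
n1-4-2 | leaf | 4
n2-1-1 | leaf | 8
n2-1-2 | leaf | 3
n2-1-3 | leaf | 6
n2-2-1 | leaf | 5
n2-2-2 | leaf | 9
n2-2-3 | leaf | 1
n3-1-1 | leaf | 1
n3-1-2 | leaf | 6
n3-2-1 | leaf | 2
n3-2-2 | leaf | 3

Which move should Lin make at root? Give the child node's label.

n1-1 (Lin): min(6, 5, 2) = 2
n1-2 (Lin): min(3, 7) = 3
n1-3 (Lin): min(5, 8, 9) = 5
n1-4 (Lin): min(8, 4) = 4
n1 (Eve): max(2, 3, 5, 4) = 5
n2-1 (Lin): min(8, 3, 6) = 3
n2-2 (Lin): min(5, 9, 1) = 1
n2 (Eve): max(3, 1) = 3
n3-1 (Lin): min(1, 6) = 1
n3-2 (Lin): min(2, 3) = 2
n3 (Eve): max(1, 2) = 2
root (Lin): min(5, 3, 2) = 2
Lin at root wants the lowest of {n1=5, n2=3, n3=2}, so chooses n3.

n3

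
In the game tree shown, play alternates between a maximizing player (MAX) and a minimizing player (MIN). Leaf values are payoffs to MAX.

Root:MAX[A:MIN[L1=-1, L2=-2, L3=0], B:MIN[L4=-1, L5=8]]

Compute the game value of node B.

B (MIN): min(-1, 8) = -1

-1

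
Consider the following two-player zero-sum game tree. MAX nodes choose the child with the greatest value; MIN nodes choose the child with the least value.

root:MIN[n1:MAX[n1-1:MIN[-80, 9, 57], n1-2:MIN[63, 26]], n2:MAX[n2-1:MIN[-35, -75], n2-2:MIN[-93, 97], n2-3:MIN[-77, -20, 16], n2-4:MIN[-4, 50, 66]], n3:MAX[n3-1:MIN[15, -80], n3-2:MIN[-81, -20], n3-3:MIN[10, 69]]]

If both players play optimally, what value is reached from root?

n1-1 (MIN): min(-80, 9, 57) = -80
n1-2 (MIN): min(63, 26) = 26
n1 (MAX): max(-80, 26) = 26
n2-1 (MIN): min(-35, -75) = -75
n2-2 (MIN): min(-93, 97) = -93
n2-3 (MIN): min(-77, -20, 16) = -77
n2-4 (MIN): min(-4, 50, 66) = -4
n2 (MAX): max(-75, -93, -77, -4) = -4
n3-1 (MIN): min(15, -80) = -80
n3-2 (MIN): min(-81, -20) = -81
n3-3 (MIN): min(10, 69) = 10
n3 (MAX): max(-80, -81, 10) = 10
root (MIN): min(26, -4, 10) = -4

-4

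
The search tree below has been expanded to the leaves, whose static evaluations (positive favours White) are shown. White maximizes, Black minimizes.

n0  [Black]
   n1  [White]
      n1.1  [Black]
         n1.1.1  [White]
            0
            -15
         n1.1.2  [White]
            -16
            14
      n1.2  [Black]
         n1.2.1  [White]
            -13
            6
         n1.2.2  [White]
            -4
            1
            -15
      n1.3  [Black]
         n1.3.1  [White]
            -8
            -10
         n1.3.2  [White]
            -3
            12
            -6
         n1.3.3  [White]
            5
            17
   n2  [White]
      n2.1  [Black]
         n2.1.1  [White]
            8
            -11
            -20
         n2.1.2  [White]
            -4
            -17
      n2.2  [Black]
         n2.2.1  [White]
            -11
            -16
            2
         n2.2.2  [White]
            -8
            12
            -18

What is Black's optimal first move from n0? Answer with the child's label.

n1.1.1 (White): max(0, -15) = 0
n1.1.2 (White): max(-16, 14) = 14
n1.1 (Black): min(0, 14) = 0
n1.2.1 (White): max(-13, 6) = 6
n1.2.2 (White): max(-4, 1, -15) = 1
n1.2 (Black): min(6, 1) = 1
n1.3.1 (White): max(-8, -10) = -8
n1.3.2 (White): max(-3, 12, -6) = 12
n1.3.3 (White): max(5, 17) = 17
n1.3 (Black): min(-8, 12, 17) = -8
n1 (White): max(0, 1, -8) = 1
n2.1.1 (White): max(8, -11, -20) = 8
n2.1.2 (White): max(-4, -17) = -4
n2.1 (Black): min(8, -4) = -4
n2.2.1 (White): max(-11, -16, 2) = 2
n2.2.2 (White): max(-8, 12, -18) = 12
n2.2 (Black): min(2, 12) = 2
n2 (White): max(-4, 2) = 2
n0 (Black): min(1, 2) = 1
Black at n0 wants the lowest of {n1=1, n2=2}, so chooses n1.

n1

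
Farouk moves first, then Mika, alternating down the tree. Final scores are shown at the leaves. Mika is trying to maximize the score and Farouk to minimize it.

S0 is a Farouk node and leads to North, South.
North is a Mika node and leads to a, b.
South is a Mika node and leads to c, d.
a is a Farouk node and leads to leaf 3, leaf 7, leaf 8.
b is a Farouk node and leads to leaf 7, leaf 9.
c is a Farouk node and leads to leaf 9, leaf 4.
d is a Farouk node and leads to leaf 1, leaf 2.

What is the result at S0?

a (Farouk): min(3, 7, 8) = 3
b (Farouk): min(7, 9) = 7
North (Mika): max(3, 7) = 7
c (Farouk): min(9, 4) = 4
d (Farouk): min(1, 2) = 1
South (Mika): max(4, 1) = 4
S0 (Farouk): min(7, 4) = 4

4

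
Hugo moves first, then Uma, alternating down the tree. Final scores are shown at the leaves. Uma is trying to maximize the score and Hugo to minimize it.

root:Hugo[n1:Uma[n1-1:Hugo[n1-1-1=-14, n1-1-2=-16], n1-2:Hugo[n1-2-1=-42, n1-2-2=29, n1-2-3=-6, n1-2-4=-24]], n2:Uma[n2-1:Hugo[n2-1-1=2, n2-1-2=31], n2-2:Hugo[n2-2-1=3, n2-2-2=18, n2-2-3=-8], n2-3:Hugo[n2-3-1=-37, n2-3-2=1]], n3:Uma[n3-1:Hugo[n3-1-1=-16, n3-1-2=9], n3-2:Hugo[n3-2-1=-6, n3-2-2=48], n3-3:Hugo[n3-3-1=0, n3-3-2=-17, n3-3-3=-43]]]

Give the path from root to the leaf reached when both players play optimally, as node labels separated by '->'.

root -> n1 -> n1-1 -> n1-1-2

n1-1 (Hugo): min(-14, -16) = -16
n1-2 (Hugo): min(-42, 29, -6, -24) = -42
n1 (Uma): max(-16, -42) = -16
n2-1 (Hugo): min(2, 31) = 2
n2-2 (Hugo): min(3, 18, -8) = -8
n2-3 (Hugo): min(-37, 1) = -37
n2 (Uma): max(2, -8, -37) = 2
n3-1 (Hugo): min(-16, 9) = -16
n3-2 (Hugo): min(-6, 48) = -6
n3-3 (Hugo): min(0, -17, -43) = -43
n3 (Uma): max(-16, -6, -43) = -6
root (Hugo): min(-16, 2, -6) = -16
At root, Hugo picks n1 (lowest: -16).
At n1, Uma picks n1-1 (highest: -16).
At n1-1, Hugo picks n1-1-2 (lowest: -16).
Terminal value -16.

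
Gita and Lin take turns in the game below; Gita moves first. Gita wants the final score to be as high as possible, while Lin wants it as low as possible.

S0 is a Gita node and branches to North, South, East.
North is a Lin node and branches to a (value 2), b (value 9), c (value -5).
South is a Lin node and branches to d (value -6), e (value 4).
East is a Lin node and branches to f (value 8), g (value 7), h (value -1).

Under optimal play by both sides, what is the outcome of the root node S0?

North (Lin): min(2, 9, -5) = -5
South (Lin): min(-6, 4) = -6
East (Lin): min(8, 7, -1) = -1
S0 (Gita): max(-5, -6, -1) = -1

-1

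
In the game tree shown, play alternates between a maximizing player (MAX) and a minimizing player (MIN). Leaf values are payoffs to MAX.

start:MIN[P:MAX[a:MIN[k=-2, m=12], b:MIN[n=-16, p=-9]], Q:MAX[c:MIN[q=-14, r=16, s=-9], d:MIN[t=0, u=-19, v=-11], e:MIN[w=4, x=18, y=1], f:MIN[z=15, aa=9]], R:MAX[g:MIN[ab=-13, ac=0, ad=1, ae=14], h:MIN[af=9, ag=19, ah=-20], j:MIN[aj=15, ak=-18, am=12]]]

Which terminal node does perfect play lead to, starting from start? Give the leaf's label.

ab

a (MIN): min(-2, 12) = -2
b (MIN): min(-16, -9) = -16
P (MAX): max(-2, -16) = -2
c (MIN): min(-14, 16, -9) = -14
d (MIN): min(0, -19, -11) = -19
e (MIN): min(4, 18, 1) = 1
f (MIN): min(15, 9) = 9
Q (MAX): max(-14, -19, 1, 9) = 9
g (MIN): min(-13, 0, 1, 14) = -13
h (MIN): min(9, 19, -20) = -20
j (MIN): min(15, -18, 12) = -18
R (MAX): max(-13, -20, -18) = -13
start (MIN): min(-2, 9, -13) = -13
At start, MIN picks R (lowest: -13).
At R, MAX picks g (highest: -13).
At g, MIN picks ab (lowest: -13).
Terminal value -13.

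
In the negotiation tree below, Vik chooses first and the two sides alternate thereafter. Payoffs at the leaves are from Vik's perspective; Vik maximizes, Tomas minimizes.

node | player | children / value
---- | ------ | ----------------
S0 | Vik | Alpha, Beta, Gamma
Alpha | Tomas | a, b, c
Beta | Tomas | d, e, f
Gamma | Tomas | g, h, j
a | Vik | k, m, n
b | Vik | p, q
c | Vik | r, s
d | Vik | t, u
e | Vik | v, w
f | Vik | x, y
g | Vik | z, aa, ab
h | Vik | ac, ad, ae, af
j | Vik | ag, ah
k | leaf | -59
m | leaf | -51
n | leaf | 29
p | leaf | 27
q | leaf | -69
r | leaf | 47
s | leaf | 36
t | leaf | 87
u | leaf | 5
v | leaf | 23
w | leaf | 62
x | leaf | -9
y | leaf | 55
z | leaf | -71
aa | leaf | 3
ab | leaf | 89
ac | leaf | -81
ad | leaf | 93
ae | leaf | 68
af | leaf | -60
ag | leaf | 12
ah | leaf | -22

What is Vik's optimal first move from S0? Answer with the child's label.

Beta

a (Vik): max(-59, -51, 29) = 29
b (Vik): max(27, -69) = 27
c (Vik): max(47, 36) = 47
Alpha (Tomas): min(29, 27, 47) = 27
d (Vik): max(87, 5) = 87
e (Vik): max(23, 62) = 62
f (Vik): max(-9, 55) = 55
Beta (Tomas): min(87, 62, 55) = 55
g (Vik): max(-71, 3, 89) = 89
h (Vik): max(-81, 93, 68, -60) = 93
j (Vik): max(12, -22) = 12
Gamma (Tomas): min(89, 93, 12) = 12
S0 (Vik): max(27, 55, 12) = 55
Vik at S0 wants the highest of {Alpha=27, Beta=55, Gamma=12}, so chooses Beta.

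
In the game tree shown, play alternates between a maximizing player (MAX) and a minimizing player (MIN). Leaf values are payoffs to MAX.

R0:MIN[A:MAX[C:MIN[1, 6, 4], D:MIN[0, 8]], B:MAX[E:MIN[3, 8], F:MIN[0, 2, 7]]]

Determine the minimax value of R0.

C (MIN): min(1, 6, 4) = 1
D (MIN): min(0, 8) = 0
A (MAX): max(1, 0) = 1
E (MIN): min(3, 8) = 3
F (MIN): min(0, 2, 7) = 0
B (MAX): max(3, 0) = 3
R0 (MIN): min(1, 3) = 1

1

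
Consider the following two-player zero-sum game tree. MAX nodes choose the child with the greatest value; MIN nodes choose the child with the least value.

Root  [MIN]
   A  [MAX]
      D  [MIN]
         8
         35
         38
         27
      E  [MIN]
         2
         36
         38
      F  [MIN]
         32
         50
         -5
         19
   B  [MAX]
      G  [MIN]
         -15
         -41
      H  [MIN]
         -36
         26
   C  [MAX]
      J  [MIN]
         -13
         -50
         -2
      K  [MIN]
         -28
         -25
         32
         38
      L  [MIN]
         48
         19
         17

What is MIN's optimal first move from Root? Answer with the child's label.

D (MIN): min(8, 35, 38, 27) = 8
E (MIN): min(2, 36, 38) = 2
F (MIN): min(32, 50, -5, 19) = -5
A (MAX): max(8, 2, -5) = 8
G (MIN): min(-15, -41) = -41
H (MIN): min(-36, 26) = -36
B (MAX): max(-41, -36) = -36
J (MIN): min(-13, -50, -2) = -50
K (MIN): min(-28, -25, 32, 38) = -28
L (MIN): min(48, 19, 17) = 17
C (MAX): max(-50, -28, 17) = 17
Root (MIN): min(8, -36, 17) = -36
MIN at Root wants the lowest of {A=8, B=-36, C=17}, so chooses B.

B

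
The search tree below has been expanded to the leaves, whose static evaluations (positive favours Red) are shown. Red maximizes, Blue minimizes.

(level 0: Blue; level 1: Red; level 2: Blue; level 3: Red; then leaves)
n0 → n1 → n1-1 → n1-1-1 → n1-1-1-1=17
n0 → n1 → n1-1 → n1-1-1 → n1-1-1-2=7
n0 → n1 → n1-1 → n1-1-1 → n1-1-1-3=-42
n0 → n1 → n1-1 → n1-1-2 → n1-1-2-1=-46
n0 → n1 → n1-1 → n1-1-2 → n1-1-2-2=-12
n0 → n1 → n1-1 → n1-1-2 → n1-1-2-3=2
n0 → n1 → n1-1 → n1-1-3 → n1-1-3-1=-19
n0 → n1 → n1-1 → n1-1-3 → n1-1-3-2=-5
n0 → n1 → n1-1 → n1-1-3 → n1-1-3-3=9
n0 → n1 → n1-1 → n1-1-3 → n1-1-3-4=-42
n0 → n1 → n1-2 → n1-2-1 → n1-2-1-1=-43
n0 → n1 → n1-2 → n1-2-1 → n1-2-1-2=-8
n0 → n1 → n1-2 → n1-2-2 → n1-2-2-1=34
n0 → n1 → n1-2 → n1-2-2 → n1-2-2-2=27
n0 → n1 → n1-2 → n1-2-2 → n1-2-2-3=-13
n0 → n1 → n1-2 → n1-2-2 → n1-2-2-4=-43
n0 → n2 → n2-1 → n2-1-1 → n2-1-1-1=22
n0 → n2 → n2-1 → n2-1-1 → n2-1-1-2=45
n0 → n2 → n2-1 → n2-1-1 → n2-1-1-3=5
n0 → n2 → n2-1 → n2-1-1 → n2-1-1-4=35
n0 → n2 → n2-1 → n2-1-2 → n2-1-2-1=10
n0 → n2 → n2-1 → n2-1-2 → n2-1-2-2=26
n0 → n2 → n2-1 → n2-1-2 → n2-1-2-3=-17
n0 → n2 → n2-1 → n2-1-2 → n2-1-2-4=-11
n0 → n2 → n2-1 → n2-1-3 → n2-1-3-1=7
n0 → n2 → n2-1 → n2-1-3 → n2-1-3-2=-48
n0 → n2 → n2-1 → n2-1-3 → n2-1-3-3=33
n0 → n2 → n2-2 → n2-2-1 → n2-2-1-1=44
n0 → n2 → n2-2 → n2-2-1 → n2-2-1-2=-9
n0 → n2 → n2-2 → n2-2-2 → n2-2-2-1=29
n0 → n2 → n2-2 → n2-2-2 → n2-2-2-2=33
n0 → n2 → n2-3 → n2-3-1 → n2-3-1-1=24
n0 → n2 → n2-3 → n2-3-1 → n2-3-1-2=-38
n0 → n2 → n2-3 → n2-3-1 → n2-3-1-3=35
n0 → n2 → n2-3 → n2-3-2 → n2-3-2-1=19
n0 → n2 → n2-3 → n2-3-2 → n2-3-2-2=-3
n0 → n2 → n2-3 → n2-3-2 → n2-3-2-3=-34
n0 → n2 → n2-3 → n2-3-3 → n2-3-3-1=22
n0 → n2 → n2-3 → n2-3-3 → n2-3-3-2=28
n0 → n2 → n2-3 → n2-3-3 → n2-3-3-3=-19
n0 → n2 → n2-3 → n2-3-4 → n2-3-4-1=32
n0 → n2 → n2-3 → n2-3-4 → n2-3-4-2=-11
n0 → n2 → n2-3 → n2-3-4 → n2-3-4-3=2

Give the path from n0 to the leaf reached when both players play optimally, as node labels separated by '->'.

n1-1-1 (Red): max(17, 7, -42) = 17
n1-1-2 (Red): max(-46, -12, 2) = 2
n1-1-3 (Red): max(-19, -5, 9, -42) = 9
n1-1 (Blue): min(17, 2, 9) = 2
n1-2-1 (Red): max(-43, -8) = -8
n1-2-2 (Red): max(34, 27, -13, -43) = 34
n1-2 (Blue): min(-8, 34) = -8
n1 (Red): max(2, -8) = 2
n2-1-1 (Red): max(22, 45, 5, 35) = 45
n2-1-2 (Red): max(10, 26, -17, -11) = 26
n2-1-3 (Red): max(7, -48, 33) = 33
n2-1 (Blue): min(45, 26, 33) = 26
n2-2-1 (Red): max(44, -9) = 44
n2-2-2 (Red): max(29, 33) = 33
n2-2 (Blue): min(44, 33) = 33
n2-3-1 (Red): max(24, -38, 35) = 35
n2-3-2 (Red): max(19, -3, -34) = 19
n2-3-3 (Red): max(22, 28, -19) = 28
n2-3-4 (Red): max(32, -11, 2) = 32
n2-3 (Blue): min(35, 19, 28, 32) = 19
n2 (Red): max(26, 33, 19) = 33
n0 (Blue): min(2, 33) = 2
At n0, Blue picks n1 (lowest: 2).
At n1, Red picks n1-1 (highest: 2).
At n1-1, Blue picks n1-1-2 (lowest: 2).
At n1-1-2, Red picks n1-1-2-3 (highest: 2).
Terminal value 2.

n0 -> n1 -> n1-1 -> n1-1-2 -> n1-1-2-3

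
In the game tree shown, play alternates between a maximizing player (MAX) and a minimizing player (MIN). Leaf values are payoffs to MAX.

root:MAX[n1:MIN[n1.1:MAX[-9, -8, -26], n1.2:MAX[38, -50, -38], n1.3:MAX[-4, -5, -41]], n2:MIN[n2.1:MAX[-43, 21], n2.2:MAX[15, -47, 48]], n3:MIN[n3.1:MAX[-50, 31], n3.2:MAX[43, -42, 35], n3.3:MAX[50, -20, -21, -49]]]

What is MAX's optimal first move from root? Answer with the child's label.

n1.1 (MAX): max(-9, -8, -26) = -8
n1.2 (MAX): max(38, -50, -38) = 38
n1.3 (MAX): max(-4, -5, -41) = -4
n1 (MIN): min(-8, 38, -4) = -8
n2.1 (MAX): max(-43, 21) = 21
n2.2 (MAX): max(15, -47, 48) = 48
n2 (MIN): min(21, 48) = 21
n3.1 (MAX): max(-50, 31) = 31
n3.2 (MAX): max(43, -42, 35) = 43
n3.3 (MAX): max(50, -20, -21, -49) = 50
n3 (MIN): min(31, 43, 50) = 31
root (MAX): max(-8, 21, 31) = 31
MAX at root wants the highest of {n1=-8, n2=21, n3=31}, so chooses n3.

n3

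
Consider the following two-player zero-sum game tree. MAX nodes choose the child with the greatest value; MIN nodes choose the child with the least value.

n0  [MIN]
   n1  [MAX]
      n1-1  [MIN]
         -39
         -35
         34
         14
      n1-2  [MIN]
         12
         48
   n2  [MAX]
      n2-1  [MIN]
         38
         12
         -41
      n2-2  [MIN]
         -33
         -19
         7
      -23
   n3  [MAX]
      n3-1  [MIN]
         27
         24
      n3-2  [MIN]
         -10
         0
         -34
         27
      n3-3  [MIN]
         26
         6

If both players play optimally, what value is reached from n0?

n1-1 (MIN): min(-39, -35, 34, 14) = -39
n1-2 (MIN): min(12, 48) = 12
n1 (MAX): max(-39, 12) = 12
n2-1 (MIN): min(38, 12, -41) = -41
n2-2 (MIN): min(-33, -19, 7) = -33
n2 (MAX): max(-41, -33, -23) = -23
n3-1 (MIN): min(27, 24) = 24
n3-2 (MIN): min(-10, 0, -34, 27) = -34
n3-3 (MIN): min(26, 6) = 6
n3 (MAX): max(24, -34, 6) = 24
n0 (MIN): min(12, -23, 24) = -23

-23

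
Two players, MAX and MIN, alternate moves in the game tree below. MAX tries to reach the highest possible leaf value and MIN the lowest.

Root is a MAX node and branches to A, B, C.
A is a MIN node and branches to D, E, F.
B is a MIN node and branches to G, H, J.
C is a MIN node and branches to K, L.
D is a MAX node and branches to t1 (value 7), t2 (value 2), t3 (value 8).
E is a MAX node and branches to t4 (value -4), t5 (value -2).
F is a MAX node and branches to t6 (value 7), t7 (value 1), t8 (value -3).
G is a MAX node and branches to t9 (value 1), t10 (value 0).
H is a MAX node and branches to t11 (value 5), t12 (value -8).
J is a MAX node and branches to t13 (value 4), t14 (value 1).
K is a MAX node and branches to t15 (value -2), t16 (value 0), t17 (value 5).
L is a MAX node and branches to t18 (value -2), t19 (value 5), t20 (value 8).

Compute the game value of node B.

1

G (MAX): max(1, 0) = 1
H (MAX): max(5, -8) = 5
J (MAX): max(4, 1) = 4
B (MIN): min(1, 5, 4) = 1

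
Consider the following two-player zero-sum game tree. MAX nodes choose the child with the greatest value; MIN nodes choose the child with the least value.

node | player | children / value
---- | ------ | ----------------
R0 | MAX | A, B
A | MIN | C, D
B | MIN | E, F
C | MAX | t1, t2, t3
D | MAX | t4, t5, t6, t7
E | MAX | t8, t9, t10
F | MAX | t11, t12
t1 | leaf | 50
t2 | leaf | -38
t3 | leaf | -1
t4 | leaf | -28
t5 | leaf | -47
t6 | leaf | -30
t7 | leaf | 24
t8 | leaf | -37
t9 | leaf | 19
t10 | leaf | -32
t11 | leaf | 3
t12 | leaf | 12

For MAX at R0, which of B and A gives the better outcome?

E (MAX): max(-37, 19, -32) = 19
F (MAX): max(3, 12) = 12
B (MIN): min(19, 12) = 12
C (MAX): max(50, -38, -1) = 50
D (MAX): max(-28, -47, -30, 24) = 24
A (MIN): min(50, 24) = 24
MAX prefers the higher value; B=12, A=24. A is better since 24 > 12.

A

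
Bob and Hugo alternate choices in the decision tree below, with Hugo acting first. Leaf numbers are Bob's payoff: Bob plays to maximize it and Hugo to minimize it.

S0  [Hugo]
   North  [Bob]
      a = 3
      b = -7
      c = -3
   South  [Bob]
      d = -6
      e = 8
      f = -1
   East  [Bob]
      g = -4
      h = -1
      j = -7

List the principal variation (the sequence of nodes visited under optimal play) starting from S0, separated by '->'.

North (Bob): max(3, -7, -3) = 3
South (Bob): max(-6, 8, -1) = 8
East (Bob): max(-4, -1, -7) = -1
S0 (Hugo): min(3, 8, -1) = -1
At S0, Hugo picks East (lowest: -1).
At East, Bob picks h (highest: -1).
Terminal value -1.

S0 -> East -> h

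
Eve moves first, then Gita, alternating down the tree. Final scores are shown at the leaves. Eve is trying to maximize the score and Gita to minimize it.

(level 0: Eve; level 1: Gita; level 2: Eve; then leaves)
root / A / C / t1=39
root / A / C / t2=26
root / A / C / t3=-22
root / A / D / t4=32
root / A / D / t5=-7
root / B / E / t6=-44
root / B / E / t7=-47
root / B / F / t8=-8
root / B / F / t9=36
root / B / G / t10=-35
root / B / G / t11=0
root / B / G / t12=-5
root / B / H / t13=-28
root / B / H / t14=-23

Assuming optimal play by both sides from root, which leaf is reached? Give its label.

C (Eve): max(39, 26, -22) = 39
D (Eve): max(32, -7) = 32
A (Gita): min(39, 32) = 32
E (Eve): max(-44, -47) = -44
F (Eve): max(-8, 36) = 36
G (Eve): max(-35, 0, -5) = 0
H (Eve): max(-28, -23) = -23
B (Gita): min(-44, 36, 0, -23) = -44
root (Eve): max(32, -44) = 32
At root, Eve picks A (highest: 32).
At A, Gita picks D (lowest: 32).
At D, Eve picks t4 (highest: 32).
Terminal value 32.

t4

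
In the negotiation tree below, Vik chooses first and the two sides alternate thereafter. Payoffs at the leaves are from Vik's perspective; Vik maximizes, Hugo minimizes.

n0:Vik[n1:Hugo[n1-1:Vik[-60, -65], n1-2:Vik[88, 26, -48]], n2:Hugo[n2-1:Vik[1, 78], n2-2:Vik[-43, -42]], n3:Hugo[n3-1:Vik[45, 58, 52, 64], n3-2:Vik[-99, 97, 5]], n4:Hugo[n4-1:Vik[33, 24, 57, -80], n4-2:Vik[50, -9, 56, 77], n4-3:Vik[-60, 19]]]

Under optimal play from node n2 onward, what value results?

-42

n2-1 (Vik): max(1, 78) = 78
n2-2 (Vik): max(-43, -42) = -42
n2 (Hugo): min(78, -42) = -42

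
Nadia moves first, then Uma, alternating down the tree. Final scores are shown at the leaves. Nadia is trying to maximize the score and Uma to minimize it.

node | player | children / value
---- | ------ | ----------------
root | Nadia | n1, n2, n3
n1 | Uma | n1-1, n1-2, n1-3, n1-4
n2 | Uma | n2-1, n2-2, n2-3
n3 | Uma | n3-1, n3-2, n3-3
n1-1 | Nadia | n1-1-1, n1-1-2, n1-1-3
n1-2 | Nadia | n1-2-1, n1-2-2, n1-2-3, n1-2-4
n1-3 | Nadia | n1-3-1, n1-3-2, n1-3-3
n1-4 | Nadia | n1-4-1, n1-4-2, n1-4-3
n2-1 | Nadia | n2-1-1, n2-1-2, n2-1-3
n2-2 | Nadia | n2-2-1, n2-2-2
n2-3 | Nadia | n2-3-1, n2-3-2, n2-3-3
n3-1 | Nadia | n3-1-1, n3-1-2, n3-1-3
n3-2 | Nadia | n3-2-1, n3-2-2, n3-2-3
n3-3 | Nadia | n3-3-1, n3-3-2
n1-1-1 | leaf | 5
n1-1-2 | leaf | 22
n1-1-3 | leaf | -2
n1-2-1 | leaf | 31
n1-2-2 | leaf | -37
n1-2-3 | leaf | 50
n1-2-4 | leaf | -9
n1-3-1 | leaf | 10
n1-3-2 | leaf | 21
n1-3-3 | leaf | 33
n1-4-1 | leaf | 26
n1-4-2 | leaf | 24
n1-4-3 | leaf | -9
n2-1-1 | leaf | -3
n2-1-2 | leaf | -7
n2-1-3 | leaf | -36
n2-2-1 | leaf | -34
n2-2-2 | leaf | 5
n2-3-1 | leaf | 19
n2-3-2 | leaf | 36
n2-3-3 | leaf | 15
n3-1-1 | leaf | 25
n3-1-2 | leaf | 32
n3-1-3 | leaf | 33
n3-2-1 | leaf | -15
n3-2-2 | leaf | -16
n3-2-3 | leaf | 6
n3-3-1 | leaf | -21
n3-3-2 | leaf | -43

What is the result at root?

22

n1-1 (Nadia): max(5, 22, -2) = 22
n1-2 (Nadia): max(31, -37, 50, -9) = 50
n1-3 (Nadia): max(10, 21, 33) = 33
n1-4 (Nadia): max(26, 24, -9) = 26
n1 (Uma): min(22, 50, 33, 26) = 22
n2-1 (Nadia): max(-3, -7, -36) = -3
n2-2 (Nadia): max(-34, 5) = 5
n2-3 (Nadia): max(19, 36, 15) = 36
n2 (Uma): min(-3, 5, 36) = -3
n3-1 (Nadia): max(25, 32, 33) = 33
n3-2 (Nadia): max(-15, -16, 6) = 6
n3-3 (Nadia): max(-21, -43) = -21
n3 (Uma): min(33, 6, -21) = -21
root (Nadia): max(22, -3, -21) = 22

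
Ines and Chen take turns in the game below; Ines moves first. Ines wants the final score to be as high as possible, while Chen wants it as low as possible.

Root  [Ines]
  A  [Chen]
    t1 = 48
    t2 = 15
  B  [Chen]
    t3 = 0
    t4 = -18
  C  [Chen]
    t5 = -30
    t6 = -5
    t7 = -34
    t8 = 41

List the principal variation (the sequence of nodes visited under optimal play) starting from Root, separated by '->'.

Root -> A -> t2

A (Chen): min(48, 15) = 15
B (Chen): min(0, -18) = -18
C (Chen): min(-30, -5, -34, 41) = -34
Root (Ines): max(15, -18, -34) = 15
At Root, Ines picks A (highest: 15).
At A, Chen picks t2 (lowest: 15).
Terminal value 15.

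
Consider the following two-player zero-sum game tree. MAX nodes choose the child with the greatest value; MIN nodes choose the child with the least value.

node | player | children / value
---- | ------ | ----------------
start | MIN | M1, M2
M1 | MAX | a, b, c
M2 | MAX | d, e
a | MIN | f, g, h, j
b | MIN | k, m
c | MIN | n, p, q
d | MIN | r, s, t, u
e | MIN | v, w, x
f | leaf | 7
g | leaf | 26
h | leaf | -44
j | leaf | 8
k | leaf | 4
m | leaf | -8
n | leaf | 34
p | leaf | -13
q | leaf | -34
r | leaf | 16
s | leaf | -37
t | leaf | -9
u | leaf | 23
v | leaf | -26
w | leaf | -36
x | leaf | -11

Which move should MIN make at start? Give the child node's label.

a (MIN): min(7, 26, -44, 8) = -44
b (MIN): min(4, -8) = -8
c (MIN): min(34, -13, -34) = -34
M1 (MAX): max(-44, -8, -34) = -8
d (MIN): min(16, -37, -9, 23) = -37
e (MIN): min(-26, -36, -11) = -36
M2 (MAX): max(-37, -36) = -36
start (MIN): min(-8, -36) = -36
MIN at start wants the lowest of {M1=-8, M2=-36}, so chooses M2.

M2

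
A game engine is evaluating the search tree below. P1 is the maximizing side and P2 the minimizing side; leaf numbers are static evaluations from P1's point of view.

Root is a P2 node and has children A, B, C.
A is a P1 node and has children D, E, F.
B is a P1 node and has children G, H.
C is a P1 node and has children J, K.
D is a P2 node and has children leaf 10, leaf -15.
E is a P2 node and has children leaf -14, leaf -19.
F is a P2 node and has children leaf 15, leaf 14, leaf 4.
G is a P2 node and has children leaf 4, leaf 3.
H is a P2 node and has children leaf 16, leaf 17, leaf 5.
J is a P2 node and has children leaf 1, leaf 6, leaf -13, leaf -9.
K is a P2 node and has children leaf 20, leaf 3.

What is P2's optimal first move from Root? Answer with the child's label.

C

D (P2): min(10, -15) = -15
E (P2): min(-14, -19) = -19
F (P2): min(15, 14, 4) = 4
A (P1): max(-15, -19, 4) = 4
G (P2): min(4, 3) = 3
H (P2): min(16, 17, 5) = 5
B (P1): max(3, 5) = 5
J (P2): min(1, 6, -13, -9) = -13
K (P2): min(20, 3) = 3
C (P1): max(-13, 3) = 3
Root (P2): min(4, 5, 3) = 3
P2 at Root wants the lowest of {A=4, B=5, C=3}, so chooses C.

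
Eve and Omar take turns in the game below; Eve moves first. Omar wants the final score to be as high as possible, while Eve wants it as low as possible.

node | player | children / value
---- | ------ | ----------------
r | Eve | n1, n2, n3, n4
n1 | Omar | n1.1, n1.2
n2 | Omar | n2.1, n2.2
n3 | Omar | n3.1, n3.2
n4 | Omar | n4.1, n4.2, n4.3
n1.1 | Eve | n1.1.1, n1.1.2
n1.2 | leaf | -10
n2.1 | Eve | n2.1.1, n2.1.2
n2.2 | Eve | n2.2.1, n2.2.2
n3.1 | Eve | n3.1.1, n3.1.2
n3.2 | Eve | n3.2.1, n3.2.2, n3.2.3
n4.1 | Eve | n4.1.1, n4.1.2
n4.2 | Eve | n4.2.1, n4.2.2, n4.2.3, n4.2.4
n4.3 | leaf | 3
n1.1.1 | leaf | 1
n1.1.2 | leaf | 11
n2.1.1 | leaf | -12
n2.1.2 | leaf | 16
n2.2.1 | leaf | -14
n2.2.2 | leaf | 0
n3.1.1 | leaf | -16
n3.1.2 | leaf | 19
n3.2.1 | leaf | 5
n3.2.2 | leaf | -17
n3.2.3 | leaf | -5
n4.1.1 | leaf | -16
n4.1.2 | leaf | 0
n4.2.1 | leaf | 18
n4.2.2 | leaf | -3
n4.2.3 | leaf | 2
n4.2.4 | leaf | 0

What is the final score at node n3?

n3.1 (Eve): min(-16, 19) = -16
n3.2 (Eve): min(5, -17, -5) = -17
n3 (Omar): max(-16, -17) = -16

-16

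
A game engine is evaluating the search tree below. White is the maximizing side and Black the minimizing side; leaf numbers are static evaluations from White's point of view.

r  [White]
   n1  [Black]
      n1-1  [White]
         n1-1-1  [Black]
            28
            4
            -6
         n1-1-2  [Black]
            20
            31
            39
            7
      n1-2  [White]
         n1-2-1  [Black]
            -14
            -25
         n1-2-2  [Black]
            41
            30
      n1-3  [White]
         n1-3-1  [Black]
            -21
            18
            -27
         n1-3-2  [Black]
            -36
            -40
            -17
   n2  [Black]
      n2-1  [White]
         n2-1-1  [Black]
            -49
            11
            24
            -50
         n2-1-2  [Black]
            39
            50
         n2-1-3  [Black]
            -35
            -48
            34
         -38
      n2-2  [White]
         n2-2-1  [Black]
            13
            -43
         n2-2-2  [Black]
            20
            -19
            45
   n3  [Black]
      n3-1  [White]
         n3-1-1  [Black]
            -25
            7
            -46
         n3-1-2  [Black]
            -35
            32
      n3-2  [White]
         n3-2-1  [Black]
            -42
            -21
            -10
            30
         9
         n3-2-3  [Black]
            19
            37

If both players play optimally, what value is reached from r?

-19

n1-1-1 (Black): min(28, 4, -6) = -6
n1-1-2 (Black): min(20, 31, 39, 7) = 7
n1-1 (White): max(-6, 7) = 7
n1-2-1 (Black): min(-14, -25) = -25
n1-2-2 (Black): min(41, 30) = 30
n1-2 (White): max(-25, 30) = 30
n1-3-1 (Black): min(-21, 18, -27) = -27
n1-3-2 (Black): min(-36, -40, -17) = -40
n1-3 (White): max(-27, -40) = -27
n1 (Black): min(7, 30, -27) = -27
n2-1-1 (Black): min(-49, 11, 24, -50) = -50
n2-1-2 (Black): min(39, 50) = 39
n2-1-3 (Black): min(-35, -48, 34) = -48
n2-1 (White): max(-50, 39, -48, -38) = 39
n2-2-1 (Black): min(13, -43) = -43
n2-2-2 (Black): min(20, -19, 45) = -19
n2-2 (White): max(-43, -19) = -19
n2 (Black): min(39, -19) = -19
n3-1-1 (Black): min(-25, 7, -46) = -46
n3-1-2 (Black): min(-35, 32) = -35
n3-1 (White): max(-46, -35) = -35
n3-2-1 (Black): min(-42, -21, -10, 30) = -42
n3-2-3 (Black): min(19, 37) = 19
n3-2 (White): max(-42, 9, 19) = 19
n3 (Black): min(-35, 19) = -35
r (White): max(-27, -19, -35) = -19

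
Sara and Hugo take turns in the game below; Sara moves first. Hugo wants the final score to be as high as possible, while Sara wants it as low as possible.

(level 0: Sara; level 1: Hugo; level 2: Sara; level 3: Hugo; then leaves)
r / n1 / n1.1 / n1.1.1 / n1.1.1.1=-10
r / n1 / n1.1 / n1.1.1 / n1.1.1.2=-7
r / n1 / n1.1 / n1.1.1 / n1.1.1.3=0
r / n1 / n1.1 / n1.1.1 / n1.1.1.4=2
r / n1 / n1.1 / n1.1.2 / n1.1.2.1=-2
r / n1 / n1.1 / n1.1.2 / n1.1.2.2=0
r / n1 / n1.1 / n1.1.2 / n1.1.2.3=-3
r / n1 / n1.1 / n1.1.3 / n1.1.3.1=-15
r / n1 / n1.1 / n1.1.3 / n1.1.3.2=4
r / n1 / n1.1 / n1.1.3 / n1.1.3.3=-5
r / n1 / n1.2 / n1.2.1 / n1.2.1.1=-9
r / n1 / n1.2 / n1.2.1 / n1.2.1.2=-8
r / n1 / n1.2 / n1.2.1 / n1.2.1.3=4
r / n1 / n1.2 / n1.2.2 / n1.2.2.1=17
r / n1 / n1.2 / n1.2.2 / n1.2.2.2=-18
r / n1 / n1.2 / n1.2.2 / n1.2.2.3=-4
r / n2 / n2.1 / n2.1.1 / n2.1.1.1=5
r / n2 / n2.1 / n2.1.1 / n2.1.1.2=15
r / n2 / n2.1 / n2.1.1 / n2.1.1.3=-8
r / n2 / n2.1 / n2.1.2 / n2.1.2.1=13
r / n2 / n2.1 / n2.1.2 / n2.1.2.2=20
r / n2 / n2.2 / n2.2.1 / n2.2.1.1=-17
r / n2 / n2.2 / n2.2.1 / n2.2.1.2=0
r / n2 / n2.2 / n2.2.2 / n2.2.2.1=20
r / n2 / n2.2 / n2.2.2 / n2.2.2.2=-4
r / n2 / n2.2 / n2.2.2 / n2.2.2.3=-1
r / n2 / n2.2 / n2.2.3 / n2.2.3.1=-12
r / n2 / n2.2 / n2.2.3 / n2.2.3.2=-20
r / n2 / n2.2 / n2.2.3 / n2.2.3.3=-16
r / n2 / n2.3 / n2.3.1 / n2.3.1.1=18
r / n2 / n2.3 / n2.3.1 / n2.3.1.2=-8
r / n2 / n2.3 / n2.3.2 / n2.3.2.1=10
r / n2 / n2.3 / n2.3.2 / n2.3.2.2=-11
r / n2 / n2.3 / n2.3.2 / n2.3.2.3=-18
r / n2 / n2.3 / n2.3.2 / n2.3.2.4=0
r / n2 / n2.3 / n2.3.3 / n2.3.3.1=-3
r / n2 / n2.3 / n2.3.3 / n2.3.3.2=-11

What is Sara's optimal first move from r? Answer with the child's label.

n1.1.1 (Hugo): max(-10, -7, 0, 2) = 2
n1.1.2 (Hugo): max(-2, 0, -3) = 0
n1.1.3 (Hugo): max(-15, 4, -5) = 4
n1.1 (Sara): min(2, 0, 4) = 0
n1.2.1 (Hugo): max(-9, -8, 4) = 4
n1.2.2 (Hugo): max(17, -18, -4) = 17
n1.2 (Sara): min(4, 17) = 4
n1 (Hugo): max(0, 4) = 4
n2.1.1 (Hugo): max(5, 15, -8) = 15
n2.1.2 (Hugo): max(13, 20) = 20
n2.1 (Sara): min(15, 20) = 15
n2.2.1 (Hugo): max(-17, 0) = 0
n2.2.2 (Hugo): max(20, -4, -1) = 20
n2.2.3 (Hugo): max(-12, -20, -16) = -12
n2.2 (Sara): min(0, 20, -12) = -12
n2.3.1 (Hugo): max(18, -8) = 18
n2.3.2 (Hugo): max(10, -11, -18, 0) = 10
n2.3.3 (Hugo): max(-3, -11) = -3
n2.3 (Sara): min(18, 10, -3) = -3
n2 (Hugo): max(15, -12, -3) = 15
r (Sara): min(4, 15) = 4
Sara at r wants the lowest of {n1=4, n2=15}, so chooses n1.

n1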